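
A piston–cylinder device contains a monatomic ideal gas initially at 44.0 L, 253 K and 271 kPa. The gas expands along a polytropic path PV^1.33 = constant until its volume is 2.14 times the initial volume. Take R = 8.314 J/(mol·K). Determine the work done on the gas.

-8020 J

n = P₁V₁/(RT₁) = 271×44.0/(8.314×253) = 5.67 mol.
Polytropic n=1.33: T₂ = T₁(V₁/V₂)^(n−1) = 253×(0.467)^0.33 = 197 K; P₂ = P₁(V₁/V₂)^n = 98.5 kPa.
W = (P₁V₁−P₂V₂)/(n−1) = (271×44.0−98.5×94.2)/0.33 = 8020 J.
Work done on the gas = −W_by = -8020 J.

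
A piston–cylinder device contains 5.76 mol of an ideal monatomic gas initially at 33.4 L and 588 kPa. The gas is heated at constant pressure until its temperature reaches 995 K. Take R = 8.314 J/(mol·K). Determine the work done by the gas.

28000 J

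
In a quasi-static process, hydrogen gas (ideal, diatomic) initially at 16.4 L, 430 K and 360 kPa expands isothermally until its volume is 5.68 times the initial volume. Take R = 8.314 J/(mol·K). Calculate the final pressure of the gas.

Isothermal: T stays 430 K; PV = const ⇒ V₂ = 93.2 L, P₂ = 63.4 kPa.

63.4 kPa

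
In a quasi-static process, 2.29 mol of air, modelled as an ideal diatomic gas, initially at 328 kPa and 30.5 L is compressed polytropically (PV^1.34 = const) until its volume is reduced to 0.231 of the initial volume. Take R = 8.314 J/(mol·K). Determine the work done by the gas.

-19000 J

T₁ = P₁V₁/(nR) = 328×30.5/(2.29×8.314) = 525 K.
Polytropic n=1.34: T₂ = T₁(V₁/V₂)^(n−1) = 525×(4.33)^0.34 = 865 K; P₂ = P₁(V₁/V₂)^n = 2340 kPa.
W = (P₁V₁−P₂V₂)/(n−1) = (328×30.5−2340×7.05)/0.34 = -19000 J.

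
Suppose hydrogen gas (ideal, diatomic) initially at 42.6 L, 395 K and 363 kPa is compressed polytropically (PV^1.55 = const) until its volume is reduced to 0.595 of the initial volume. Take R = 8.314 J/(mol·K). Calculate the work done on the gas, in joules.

9290 J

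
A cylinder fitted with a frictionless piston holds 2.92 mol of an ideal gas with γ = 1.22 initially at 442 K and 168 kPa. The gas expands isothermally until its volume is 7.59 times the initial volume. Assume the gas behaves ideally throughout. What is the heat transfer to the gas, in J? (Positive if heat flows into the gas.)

21700 J

V₁ = nRT₁/P₁ = 2.92×8.314×442/168 = 63.9 L.
Isothermal: T stays 442 K; PV = const ⇒ V₂ = 485 L, P₂ = 22.1 kPa.
ΔU = 0 (ideal gas, T constant).
W = nRT ln(V₂/V₁) = 2.92×8.314×442×ln(7.59) = 21700 J.
Q = ΔU + W = 21700 J.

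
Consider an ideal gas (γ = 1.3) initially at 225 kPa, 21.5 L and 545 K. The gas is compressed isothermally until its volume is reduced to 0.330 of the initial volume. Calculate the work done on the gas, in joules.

n = P₁V₁/(RT₁) = 225×21.5/(8.314×545) = 1.07 mol.
Isothermal: T stays 545 K; PV = const ⇒ V₂ = 7.10 L, P₂ = 682 kPa.
W = nRT ln(V₂/V₁) = 1.07×8.314×545×ln(0.330) = -5360 J.
Work done on the gas = −W_by = 5360 J.

5360 J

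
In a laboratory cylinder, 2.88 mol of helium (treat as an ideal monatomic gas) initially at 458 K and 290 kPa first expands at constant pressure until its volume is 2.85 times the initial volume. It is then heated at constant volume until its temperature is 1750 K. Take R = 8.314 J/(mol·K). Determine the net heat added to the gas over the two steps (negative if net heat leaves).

V₁ = nRT₁/P₁ = 2.88×8.314×458/290 = 37.8 L.
Step 1 — Isobaric: P stays 290 kPa; V/T = const ⇒ T₂ = 1310 K, V₂ = 108 L.
W = PΔV = 290×(108−37.8) kPa·L = 20300 J.
ΔU = nCvΔT = 2.88×12.5×(1310−458) = 30400 J.
Q = ΔU + W = nCpΔT = 50700 J.
State after step 1: P = 290 kPa, V = 108 L, T = 1310 K.
Step 2 — Isochoric: V stays 108 L; P/T = const ⇒ T₂ = 1750 K, P₂ = 389 kPa.
W = 0 (no volume change).
ΔU = nCvΔT = 2.88×12.5×(1750−1310) = 16000 J.
Q = ΔU = 16000 J.
Net over both steps: W = 20300 J, Q = 66700 J, ΔU = 46400 J.

66700 J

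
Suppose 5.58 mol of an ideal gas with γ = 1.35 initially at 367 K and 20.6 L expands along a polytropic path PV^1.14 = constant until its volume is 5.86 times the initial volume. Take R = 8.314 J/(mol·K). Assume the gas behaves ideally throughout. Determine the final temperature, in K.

P₁ = nRT₁/V₁ = 5.58×8.314×367/20.6 = 827 kPa.
Polytropic n=1.14: T₂ = T₁(V₁/V₂)^(n−1) = 367×(0.171)^0.14 = 287 K; P₂ = P₁(V₁/V₂)^n = 110 kPa.

287 K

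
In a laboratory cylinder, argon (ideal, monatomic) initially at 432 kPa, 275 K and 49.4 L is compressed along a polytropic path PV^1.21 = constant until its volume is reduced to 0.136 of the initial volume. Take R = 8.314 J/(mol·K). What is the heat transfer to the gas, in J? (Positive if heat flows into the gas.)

n = P₁V₁/(RT₁) = 432×49.4/(8.314×275) = 9.33 mol.
Polytropic n=1.21: T₂ = T₁(V₁/V₂)^(n−1) = 275×(7.35)^0.21 = 418 K; P₂ = P₁(V₁/V₂)^n = 4830 kPa.
W = (P₁V₁−P₂V₂)/(n−1) = (432×49.4−4830×6.72)/0.21 = -52900 J.
ΔU = nCvΔT = 9.33×12.5×(418−275) = 16700 J.
Q = ΔU + W = -36200 J.

-36200 J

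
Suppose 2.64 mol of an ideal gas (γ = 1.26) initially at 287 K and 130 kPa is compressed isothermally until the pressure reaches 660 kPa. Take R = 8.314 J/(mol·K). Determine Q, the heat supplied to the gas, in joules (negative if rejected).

-10200 J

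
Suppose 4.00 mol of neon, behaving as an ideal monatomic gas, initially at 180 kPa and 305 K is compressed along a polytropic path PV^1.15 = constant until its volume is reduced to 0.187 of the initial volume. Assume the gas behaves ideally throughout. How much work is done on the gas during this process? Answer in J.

19300 J

V₁ = nRT₁/P₁ = 4.00×8.314×305/180 = 56.4 L.
Polytropic n=1.15: T₂ = T₁(V₁/V₂)^(n−1) = 305×(5.35)^0.15 = 392 K; P₂ = P₁(V₁/V₂)^n = 1240 kPa.
W = (P₁V₁−P₂V₂)/(n−1) = (180×56.4−1240×10.5)/0.15 = -19300 J.
Work done on the gas = −W_by = 19300 J.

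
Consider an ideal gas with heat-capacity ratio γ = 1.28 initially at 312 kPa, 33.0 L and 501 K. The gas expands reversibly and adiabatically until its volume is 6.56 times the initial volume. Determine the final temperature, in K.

296 K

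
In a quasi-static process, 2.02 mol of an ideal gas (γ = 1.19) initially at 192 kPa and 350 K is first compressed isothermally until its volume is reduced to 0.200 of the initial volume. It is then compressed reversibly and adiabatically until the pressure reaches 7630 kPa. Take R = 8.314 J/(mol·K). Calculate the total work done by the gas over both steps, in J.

V₁ = nRT₁/P₁ = 2.02×8.314×350/192 = 30.6 L.
Step 1 — Isothermal: T stays 350 K; PV = const ⇒ V₂ = 6.12 L, P₂ = 960 kPa.
ΔU = 0 (ideal gas, T constant).
W = nRT ln(V₂/V₁) = 2.02×8.314×350×ln(0.200) = -9460 J.
Q = ΔU + W = -9460 J.
State after step 1: P = 960 kPa, V = 6.12 L, T = 350 K.
Step 2 — Adiabatic: T₂/T₁ = (P₂/P₁)^((γ−1)/γ) ⇒ T₂ = 350×(7.95)^0.160 = 487 K; V₂ = 1.07 L.
ΔU = nCvΔT = 2.02×43.8×(487−350) = 12100 J.
Q = 0 for an adiabatic process, so W = −ΔU = -12100 J.
Net over both steps: W = -21600 J, Q = -9460 J, ΔU = 12100 J.

-21600 J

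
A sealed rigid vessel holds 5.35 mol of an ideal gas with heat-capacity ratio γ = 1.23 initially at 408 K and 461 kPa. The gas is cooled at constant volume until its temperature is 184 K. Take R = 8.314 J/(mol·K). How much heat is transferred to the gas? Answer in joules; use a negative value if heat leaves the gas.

-43300 J

V₁ = nRT₁/P₁ = 5.35×8.314×408/461 = 39.4 L.
Isochoric: V stays 39.4 L; P/T = const ⇒ T₂ = 184 K, P₂ = 208 kPa.
W = 0 (no volume change).
ΔU = nCvΔT = 5.35×36.1×(184−408) = -43300 J.
Q = ΔU = -43300 J.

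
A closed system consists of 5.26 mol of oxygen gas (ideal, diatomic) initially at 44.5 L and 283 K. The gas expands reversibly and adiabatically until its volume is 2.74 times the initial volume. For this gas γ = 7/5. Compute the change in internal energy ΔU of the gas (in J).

P₁ = nRT₁/V₁ = 5.26×8.314×283/44.5 = 278 kPa.
Adiabatic: TV^(γ−1) = const ⇒ T₂ = 283×(0.365)^0.400 = 189 K; PV^γ = const ⇒ P₂ = 67.8 kPa.
For an ideal gas ΔU = nCvΔT with Cv = (5/2)R = 20.8 J/(mol·K).
ΔU = 5.26×20.8×(189−283) = -10300 J.

-10300 J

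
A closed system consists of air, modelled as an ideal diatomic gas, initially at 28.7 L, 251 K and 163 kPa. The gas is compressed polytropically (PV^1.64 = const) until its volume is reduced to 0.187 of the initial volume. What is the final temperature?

734 K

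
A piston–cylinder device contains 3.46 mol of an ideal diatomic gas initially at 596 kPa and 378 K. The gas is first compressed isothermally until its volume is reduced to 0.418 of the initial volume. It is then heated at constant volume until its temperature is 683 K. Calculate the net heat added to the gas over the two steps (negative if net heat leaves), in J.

V₁ = nRT₁/P₁ = 3.46×8.314×378/596 = 18.2 L.
Step 1 — Isothermal: T stays 378 K; PV = const ⇒ V₂ = 7.63 L, P₂ = 1430 kPa.
ΔU = 0 (ideal gas, T constant).
W = nRT ln(V₂/V₁) = 3.46×8.314×378×ln(0.418) = -9480 J.
Q = ΔU + W = -9480 J.
State after step 1: P = 1430 kPa, V = 7.63 L, T = 378 K.
Step 2 — Isochoric: V stays 7.63 L; P/T = const ⇒ T₂ = 683 K, P₂ = 2580 kPa.
W = 0 (no volume change).
ΔU = nCvΔT = 3.46×20.8×(683−378) = 21900 J.
Q = ΔU = 21900 J.
Net over both steps: W = -9480 J, Q = 12400 J, ΔU = 21900 J.

12400 J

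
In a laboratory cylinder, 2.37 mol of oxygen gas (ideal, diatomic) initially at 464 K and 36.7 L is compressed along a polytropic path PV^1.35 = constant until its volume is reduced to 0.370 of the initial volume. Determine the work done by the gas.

P₁ = nRT₁/V₁ = 2.37×8.314×464/36.7 = 249 kPa.
Polytropic n=1.35: T₂ = T₁(V₁/V₂)^(n−1) = 464×(2.70)^0.35 = 657 K; P₂ = P₁(V₁/V₂)^n = 954 kPa.
W = (P₁V₁−P₂V₂)/(n−1) = (249×36.7−954×13.6)/0.35 = -10900 J.

-10900 J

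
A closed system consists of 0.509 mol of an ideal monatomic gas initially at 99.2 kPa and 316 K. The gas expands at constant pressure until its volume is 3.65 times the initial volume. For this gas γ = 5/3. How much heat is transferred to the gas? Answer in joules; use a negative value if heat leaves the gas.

V₁ = nRT₁/P₁ = 0.509×8.314×316/99.2 = 13.5 L.
Isobaric: P stays 99.2 kPa; V/T = const ⇒ T₂ = 1150 K, V₂ = 49.2 L.
W = PΔV = 99.2×(49.2−13.5) kPa·L = 3540 J.
ΔU = nCvΔT = 0.509×12.5×(1150−316) = 5320 J.
Q = ΔU + W = nCpΔT = 8860 J.

8860 J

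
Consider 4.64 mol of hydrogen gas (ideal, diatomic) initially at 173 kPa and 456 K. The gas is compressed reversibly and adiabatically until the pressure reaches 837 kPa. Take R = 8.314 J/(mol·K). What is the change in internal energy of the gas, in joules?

25000 J

V₁ = nRT₁/P₁ = 4.64×8.314×456/173 = 102 L.
Adiabatic: T₂/T₁ = (P₂/P₁)^((γ−1)/γ) ⇒ T₂ = 456×(4.84)^0.286 = 715 K; V₂ = 33.0 L.
For an ideal gas ΔU = nCvΔT with Cv = (5/2)R = 20.8 J/(mol·K).
ΔU = 4.64×20.8×(715−456) = 25000 J.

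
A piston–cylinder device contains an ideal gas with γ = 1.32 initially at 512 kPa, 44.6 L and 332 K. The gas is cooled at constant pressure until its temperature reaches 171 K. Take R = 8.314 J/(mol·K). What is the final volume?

23.0 L

Isobaric: P stays 512 kPa; V/T = const ⇒ T₂ = 171 K, V₂ = 23.0 L.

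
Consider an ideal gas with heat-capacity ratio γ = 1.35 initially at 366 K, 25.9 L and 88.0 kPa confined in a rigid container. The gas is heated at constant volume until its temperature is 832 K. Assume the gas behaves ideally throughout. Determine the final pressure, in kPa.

200 kPa

Isochoric: V stays 25.9 L; P/T = const ⇒ T₂ = 832 K, P₂ = 200 kPa.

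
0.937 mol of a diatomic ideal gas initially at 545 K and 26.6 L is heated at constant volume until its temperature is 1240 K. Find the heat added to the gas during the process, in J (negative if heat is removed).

13500 J

P₁ = nRT₁/V₁ = 0.937×8.314×545/26.6 = 160 kPa.
Isochoric: V stays 26.6 L; P/T = const ⇒ T₂ = 1240 K, P₂ = 363 kPa.
W = 0 (no volume change).
ΔU = nCvΔT = 0.937×20.8×(1240−545) = 13500 J.
Q = ΔU = 13500 J.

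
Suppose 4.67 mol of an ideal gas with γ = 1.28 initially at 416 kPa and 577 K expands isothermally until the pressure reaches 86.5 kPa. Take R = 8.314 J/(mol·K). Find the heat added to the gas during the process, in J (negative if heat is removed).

V₁ = nRT₁/P₁ = 4.67×8.314×577/416 = 53.9 L.
Isothermal: T stays 577 K; PV = const ⇒ V₂ = 259 L, P₂ = 86.5 kPa.
ΔU = 0 (ideal gas, T constant).
W = nRT ln(V₂/V₁) = 4.67×8.314×577×ln(4.81) = 35200 J.
Q = ΔU + W = 35200 J.

35200 J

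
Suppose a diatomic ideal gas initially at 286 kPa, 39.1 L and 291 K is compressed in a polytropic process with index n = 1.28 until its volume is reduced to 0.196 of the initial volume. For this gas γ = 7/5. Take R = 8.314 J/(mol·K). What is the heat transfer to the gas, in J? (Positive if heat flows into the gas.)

-6930 J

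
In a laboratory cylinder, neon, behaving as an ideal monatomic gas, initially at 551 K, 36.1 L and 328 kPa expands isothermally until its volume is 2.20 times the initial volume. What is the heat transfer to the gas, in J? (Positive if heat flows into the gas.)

9340 J

n = P₁V₁/(RT₁) = 328×36.1/(8.314×551) = 2.58 mol.
Isothermal: T stays 551 K; PV = const ⇒ V₂ = 79.4 L, P₂ = 149 kPa.
ΔU = 0 (ideal gas, T constant).
W = nRT ln(V₂/V₁) = 2.58×8.314×551×ln(2.20) = 9340 J.
Q = ΔU + W = 9340 J.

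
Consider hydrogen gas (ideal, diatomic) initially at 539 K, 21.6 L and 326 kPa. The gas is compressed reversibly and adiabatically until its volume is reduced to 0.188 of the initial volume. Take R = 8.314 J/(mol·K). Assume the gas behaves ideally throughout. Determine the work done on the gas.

n = P₁V₁/(RT₁) = 326×21.6/(8.314×539) = 1.57 mol.
Adiabatic: TV^(γ−1) = const ⇒ T₂ = 539×(5.32)^0.400 = 1050 K; PV^γ = const ⇒ P₂ = 3380 kPa.
ΔU = nCvΔT = 1.57×20.8×(1050−539) = 16700 J.
Q = 0 for an adiabatic process, so W = −ΔU = -16700 J.
Work done on the gas = −W_by = 16700 J.

16700 J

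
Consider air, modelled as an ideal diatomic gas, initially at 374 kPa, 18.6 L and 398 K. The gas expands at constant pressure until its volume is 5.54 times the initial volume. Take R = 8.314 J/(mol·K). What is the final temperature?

2200 K

Isobaric: P stays 374 kPa; V/T = const ⇒ T₂ = 2200 K, V₂ = 103 L.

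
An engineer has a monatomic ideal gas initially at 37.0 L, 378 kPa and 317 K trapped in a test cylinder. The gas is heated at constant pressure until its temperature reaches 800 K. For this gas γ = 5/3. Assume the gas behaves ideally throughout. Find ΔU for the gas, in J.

32000 J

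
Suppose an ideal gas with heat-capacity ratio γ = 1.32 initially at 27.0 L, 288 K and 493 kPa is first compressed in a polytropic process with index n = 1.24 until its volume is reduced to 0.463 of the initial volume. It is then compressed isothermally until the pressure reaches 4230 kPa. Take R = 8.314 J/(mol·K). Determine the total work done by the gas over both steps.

n = P₁V₁/(RT₁) = 493×27.0/(8.314×288) = 5.56 mol.
Step 1 — Polytropic n=1.24: T₂ = T₁(V₁/V₂)^(n−1) = 288×(2.16)^0.24 = 346 K; P₂ = P₁(V₁/V₂)^n = 1280 kPa.
W = (P₁V₁−P₂V₂)/(n−1) = (493×27.0−1280×12.5)/0.24 = -11300 J.
ΔU = nCvΔT = 5.56×26.0×(346−288) = 8440 J.
Q = ΔU + W = -2810 J.
State after step 1: P = 1280 kPa, V = 12.5 L, T = 346 K.
Step 2 — Isothermal: T stays 346 K; PV = const ⇒ V₂ = 3.79 L, P₂ = 4230 kPa.
ΔU = 0 (ideal gas, T constant).
W = nRT ln(V₂/V₁) = 5.56×8.314×346×ln(0.303) = -19100 J.
Q = ΔU + W = -19100 J.
Net over both steps: W = -30400 J, Q = -21900 J, ΔU = 8440 J.

-30400 J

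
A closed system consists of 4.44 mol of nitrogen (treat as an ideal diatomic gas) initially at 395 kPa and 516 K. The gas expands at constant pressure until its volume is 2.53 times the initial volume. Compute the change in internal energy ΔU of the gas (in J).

72900 J

V₁ = nRT₁/P₁ = 4.44×8.314×516/395 = 48.2 L.
Isobaric: P stays 395 kPa; V/T = const ⇒ T₂ = 1310 K, V₂ = 122 L.
For an ideal gas ΔU = nCvΔT with Cv = (5/2)R = 20.8 J/(mol·K).
ΔU = 4.44×20.8×(1310−516) = 72900 J.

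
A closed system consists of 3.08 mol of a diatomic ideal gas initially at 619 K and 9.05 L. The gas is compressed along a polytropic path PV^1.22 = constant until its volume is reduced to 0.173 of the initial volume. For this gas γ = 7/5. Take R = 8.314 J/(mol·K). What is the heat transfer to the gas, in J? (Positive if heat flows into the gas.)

P₁ = nRT₁/V₁ = 3.08×8.314×619/9.05 = 1750 kPa.
Polytropic n=1.22: T₂ = T₁(V₁/V₂)^(n−1) = 619×(5.78)^0.22 = 911 K; P₂ = P₁(V₁/V₂)^n = 14900 kPa.
W = (P₁V₁−P₂V₂)/(n−1) = (1750×9.05−14900×1.57)/0.22 = -33900 J.
ΔU = nCvΔT = 3.08×20.8×(911−619) = 18700 J.
Q = ΔU + W = -15300 J.

-15300 J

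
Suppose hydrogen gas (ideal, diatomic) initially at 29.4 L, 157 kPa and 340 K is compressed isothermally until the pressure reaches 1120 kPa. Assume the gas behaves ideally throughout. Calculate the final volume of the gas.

4.12 L

Isothermal: T stays 340 K; PV = const ⇒ V₂ = 4.12 L, P₂ = 1120 kPa.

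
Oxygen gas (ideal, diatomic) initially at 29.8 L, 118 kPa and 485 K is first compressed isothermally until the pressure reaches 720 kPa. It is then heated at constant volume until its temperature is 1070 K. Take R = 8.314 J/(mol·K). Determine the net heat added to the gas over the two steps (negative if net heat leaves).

n = P₁V₁/(RT₁) = 118×29.8/(8.314×485) = 0.872 mol.
Step 1 — Isothermal: T stays 485 K; PV = const ⇒ V₂ = 4.88 L, P₂ = 720 kPa.
ΔU = 0 (ideal gas, T constant).
W = nRT ln(V₂/V₁) = 0.872×8.314×485×ln(0.164) = -6360 J.
Q = ΔU + W = -6360 J.
State after step 1: P = 720 kPa, V = 4.88 L, T = 485 K.
Step 2 — Isochoric: V stays 4.88 L; P/T = const ⇒ T₂ = 1070 K, P₂ = 1590 kPa.
W = 0 (no volume change).
ΔU = nCvΔT = 0.872×20.8×(1070−485) = 10600 J.
Q = ΔU = 10600 J.
Net over both steps: W = -6360 J, Q = 4240 J, ΔU = 10600 J.

4240 J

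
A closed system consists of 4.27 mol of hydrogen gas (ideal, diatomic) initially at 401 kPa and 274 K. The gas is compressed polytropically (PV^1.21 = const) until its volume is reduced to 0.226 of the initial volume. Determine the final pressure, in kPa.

V₁ = nRT₁/P₁ = 4.27×8.314×274/401 = 24.3 L.
Polytropic n=1.21: T₂ = T₁(V₁/V₂)^(n−1) = 274×(4.42)^0.21 = 374 K; P₂ = P₁(V₁/V₂)^n = 2420 kPa.

2420 kPa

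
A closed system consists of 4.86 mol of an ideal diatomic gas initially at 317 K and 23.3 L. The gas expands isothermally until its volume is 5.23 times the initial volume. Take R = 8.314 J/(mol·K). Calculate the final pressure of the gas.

105 kPa

P₁ = nRT₁/V₁ = 4.86×8.314×317/23.3 = 550 kPa.
Isothermal: T stays 317 K; PV = const ⇒ V₂ = 122 L, P₂ = 105 kPa.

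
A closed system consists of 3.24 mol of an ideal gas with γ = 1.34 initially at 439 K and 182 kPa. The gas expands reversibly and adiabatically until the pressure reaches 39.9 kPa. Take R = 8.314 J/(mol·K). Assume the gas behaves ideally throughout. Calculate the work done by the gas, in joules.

11100 J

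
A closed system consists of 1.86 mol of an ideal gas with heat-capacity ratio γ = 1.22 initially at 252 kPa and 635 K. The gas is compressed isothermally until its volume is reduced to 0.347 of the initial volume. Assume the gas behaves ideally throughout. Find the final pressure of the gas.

V₁ = nRT₁/P₁ = 1.86×8.314×635/252 = 39.0 L.
Isothermal: T stays 635 K; PV = const ⇒ V₂ = 13.5 L, P₂ = 726 kPa.

726 kPa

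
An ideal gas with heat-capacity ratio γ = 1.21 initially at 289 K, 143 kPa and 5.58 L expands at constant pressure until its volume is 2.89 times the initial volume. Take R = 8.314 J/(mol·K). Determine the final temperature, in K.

Isobaric: P stays 143 kPa; V/T = const ⇒ T₂ = 835 K, V₂ = 16.1 L.

835 K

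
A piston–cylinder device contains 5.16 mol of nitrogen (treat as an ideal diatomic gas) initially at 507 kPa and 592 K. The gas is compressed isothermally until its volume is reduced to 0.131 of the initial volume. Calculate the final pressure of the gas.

V₁ = nRT₁/P₁ = 5.16×8.314×592/507 = 50.1 L.
Isothermal: T stays 592 K; PV = const ⇒ V₂ = 6.56 L, P₂ = 3870 kPa.

3870 kPa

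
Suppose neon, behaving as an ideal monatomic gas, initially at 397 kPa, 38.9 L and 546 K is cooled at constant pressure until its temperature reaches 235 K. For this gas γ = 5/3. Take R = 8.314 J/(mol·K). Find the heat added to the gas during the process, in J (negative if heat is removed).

n = P₁V₁/(RT₁) = 397×38.9/(8.314×546) = 3.40 mol.
Isobaric: P stays 397 kPa; V/T = const ⇒ T₂ = 235 K, V₂ = 16.7 L.
W = PΔV = 397×(16.7−38.9) kPa·L = -8800 J.
ΔU = nCvΔT = 3.40×12.5×(235−546) = -13200 J.
Q = ΔU + W = nCpΔT = -22000 J.

-22000 J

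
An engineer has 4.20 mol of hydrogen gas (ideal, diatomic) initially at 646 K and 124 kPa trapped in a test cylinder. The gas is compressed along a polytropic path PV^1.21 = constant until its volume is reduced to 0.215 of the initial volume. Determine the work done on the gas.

V₁ = nRT₁/P₁ = 4.20×8.314×646/124 = 182 L.
Polytropic n=1.21: T₂ = T₁(V₁/V₂)^(n−1) = 646×(4.65)^0.21 = 892 K; P₂ = P₁(V₁/V₂)^n = 796 kPa.
W = (P₁V₁−P₂V₂)/(n−1) = (124×182−796×39.1)/0.21 = -40900 J.
Work done on the gas = −W_by = 40900 J.

40900 J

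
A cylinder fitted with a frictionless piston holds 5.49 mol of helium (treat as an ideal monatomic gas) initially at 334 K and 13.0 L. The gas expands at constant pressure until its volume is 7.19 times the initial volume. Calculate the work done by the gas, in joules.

94400 J

P₁ = nRT₁/V₁ = 5.49×8.314×334/13.0 = 1170 kPa.
Isobaric: P stays 1170 kPa; V/T = const ⇒ T₂ = 2400 K, V₂ = 93.5 L.
W = PΔV = 1170×(93.5−13.0) kPa·L = 94400 J.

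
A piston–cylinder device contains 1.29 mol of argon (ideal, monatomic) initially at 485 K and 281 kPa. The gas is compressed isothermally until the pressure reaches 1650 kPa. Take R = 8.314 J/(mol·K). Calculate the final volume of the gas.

3.15 L

V₁ = nRT₁/P₁ = 1.29×8.314×485/281 = 18.5 L.
Isothermal: T stays 485 K; PV = const ⇒ V₂ = 3.15 L, P₂ = 1650 kPa.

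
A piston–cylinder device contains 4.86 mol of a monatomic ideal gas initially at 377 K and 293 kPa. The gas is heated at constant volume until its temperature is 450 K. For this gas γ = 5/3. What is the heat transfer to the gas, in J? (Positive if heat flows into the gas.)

V₁ = nRT₁/P₁ = 4.86×8.314×377/293 = 52.0 L.
Isochoric: V stays 52.0 L; P/T = const ⇒ T₂ = 450 K, P₂ = 350 kPa.
W = 0 (no volume change).
ΔU = nCvΔT = 4.86×12.5×(450−377) = 4420 J.
Q = ΔU = 4420 J.

4420 J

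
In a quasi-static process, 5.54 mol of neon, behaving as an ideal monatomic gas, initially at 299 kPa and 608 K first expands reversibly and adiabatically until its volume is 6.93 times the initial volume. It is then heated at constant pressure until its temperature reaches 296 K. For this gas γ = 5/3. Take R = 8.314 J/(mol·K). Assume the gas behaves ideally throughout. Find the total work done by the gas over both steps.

36400 J

V₁ = nRT₁/P₁ = 5.54×8.314×608/299 = 93.7 L.
Step 1 — Adiabatic: TV^(γ−1) = const ⇒ T₂ = 608×(0.144)^0.667 = 167 K; PV^γ = const ⇒ P₂ = 11.9 kPa.
ΔU = nCvΔT = 5.54×12.5×(167−608) = -30400 J.
Q = 0 for an adiabatic process, so W = −ΔU = 30400 J.
State after step 1: P = 11.9 kPa, V = 649 L, T = 167 K.
Step 2 — Isobaric: P stays 11.9 kPa; V/T = const ⇒ T₂ = 296 K, V₂ = 1150 L.
W = PΔV = 11.9×(1150−649) kPa·L = 5930 J.
ΔU = nCvΔT = 5.54×12.5×(296−167) = 8890 J.
Q = ΔU + W = nCpΔT = 14800 J.
Net over both steps: W = 36400 J, Q = 14800 J, ΔU = -21600 J.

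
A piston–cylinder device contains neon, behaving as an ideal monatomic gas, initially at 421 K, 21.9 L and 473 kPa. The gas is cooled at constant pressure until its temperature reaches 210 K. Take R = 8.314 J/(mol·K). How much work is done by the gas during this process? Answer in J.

n = P₁V₁/(RT₁) = 473×21.9/(8.314×421) = 2.96 mol.
Isobaric: P stays 473 kPa; V/T = const ⇒ T₂ = 210 K, V₂ = 10.9 L.
W = PΔV = 473×(10.9−21.9) kPa·L = -5190 J.

-5190 J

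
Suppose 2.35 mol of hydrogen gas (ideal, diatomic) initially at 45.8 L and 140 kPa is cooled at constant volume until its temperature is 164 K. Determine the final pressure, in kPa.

T₁ = P₁V₁/(nR) = 140×45.8/(2.35×8.314) = 328 K.
Isochoric: V stays 45.8 L; P/T = const ⇒ T₂ = 164 K, P₂ = 70.0 kPa.

70.0 kPa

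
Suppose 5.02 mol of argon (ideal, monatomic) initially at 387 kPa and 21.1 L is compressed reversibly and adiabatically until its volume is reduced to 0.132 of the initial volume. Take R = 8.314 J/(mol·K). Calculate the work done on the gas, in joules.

35000 J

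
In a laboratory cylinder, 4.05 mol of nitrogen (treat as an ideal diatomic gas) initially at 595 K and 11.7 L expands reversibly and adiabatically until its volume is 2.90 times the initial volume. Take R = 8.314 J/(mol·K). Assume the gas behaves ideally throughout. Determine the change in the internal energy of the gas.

P₁ = nRT₁/V₁ = 4.05×8.314×595/11.7 = 1710 kPa.
Adiabatic: TV^(γ−1) = const ⇒ T₂ = 595×(0.345)^0.400 = 389 K; PV^γ = const ⇒ P₂ = 386 kPa.
For an ideal gas ΔU = nCvΔT with Cv = (5/2)R = 20.8 J/(mol·K).
ΔU = 4.05×20.8×(389−595) = -17400 J.

-17400 J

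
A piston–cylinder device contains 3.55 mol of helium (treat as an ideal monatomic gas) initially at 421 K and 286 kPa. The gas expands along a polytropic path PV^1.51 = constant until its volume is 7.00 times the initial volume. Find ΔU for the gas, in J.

V₁ = nRT₁/P₁ = 3.55×8.314×421/286 = 43.4 L.
Polytropic n=1.51: T₂ = T₁(V₁/V₂)^(n−1) = 421×(0.143)^0.51 = 156 K; P₂ = P₁(V₁/V₂)^n = 15.1 kPa.
For an ideal gas ΔU = nCvΔT with Cv = (3/2)R = 12.5 J/(mol·K).
ΔU = 3.55×12.5×(156−421) = -11700 J.

-11700 J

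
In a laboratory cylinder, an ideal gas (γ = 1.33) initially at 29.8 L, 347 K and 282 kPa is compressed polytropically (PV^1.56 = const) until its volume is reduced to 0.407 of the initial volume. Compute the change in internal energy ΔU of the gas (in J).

16700 J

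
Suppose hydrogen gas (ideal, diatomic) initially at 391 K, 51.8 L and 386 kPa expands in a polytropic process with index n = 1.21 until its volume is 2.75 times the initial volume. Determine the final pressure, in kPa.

113 kPa

Polytropic n=1.21: T₂ = T₁(V₁/V₂)^(n−1) = 391×(0.364)^0.21 = 316 K; P₂ = P₁(V₁/V₂)^n = 113 kPa.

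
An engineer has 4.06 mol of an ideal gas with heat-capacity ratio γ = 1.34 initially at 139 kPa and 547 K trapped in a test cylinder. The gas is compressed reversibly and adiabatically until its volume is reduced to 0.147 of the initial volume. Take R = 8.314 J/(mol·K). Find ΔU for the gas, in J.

V₁ = nRT₁/P₁ = 4.06×8.314×547/139 = 133 L.
Adiabatic: TV^(γ−1) = const ⇒ T₂ = 547×(6.80)^0.340 = 1050 K; PV^γ = const ⇒ P₂ = 1810 kPa.
For an ideal gas ΔU = nCvΔT with Cv = R/(γ−1) = 24.5 J/(mol·K).
ΔU = 4.06×24.5×(1050−547) = 49900 J.

49900 J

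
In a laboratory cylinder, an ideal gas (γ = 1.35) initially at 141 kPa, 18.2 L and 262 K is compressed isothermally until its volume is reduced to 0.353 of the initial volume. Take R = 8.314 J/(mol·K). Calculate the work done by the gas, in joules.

n = P₁V₁/(RT₁) = 141×18.2/(8.314×262) = 1.18 mol.
Isothermal: T stays 262 K; PV = const ⇒ V₂ = 6.42 L, P₂ = 399 kPa.
W = nRT ln(V₂/V₁) = 1.18×8.314×262×ln(0.353) = -2670 J.

-2670 J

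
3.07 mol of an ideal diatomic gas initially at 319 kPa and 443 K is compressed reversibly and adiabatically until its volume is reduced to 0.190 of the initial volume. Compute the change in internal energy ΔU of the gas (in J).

26700 J

V₁ = nRT₁/P₁ = 3.07×8.314×443/319 = 35.4 L.
Adiabatic: TV^(γ−1) = const ⇒ T₂ = 443×(5.26)^0.400 = 861 K; PV^γ = const ⇒ P₂ = 3260 kPa.
For an ideal gas ΔU = nCvΔT with Cv = (5/2)R = 20.8 J/(mol·K).
ΔU = 3.07×20.8×(861−443) = 26700 J.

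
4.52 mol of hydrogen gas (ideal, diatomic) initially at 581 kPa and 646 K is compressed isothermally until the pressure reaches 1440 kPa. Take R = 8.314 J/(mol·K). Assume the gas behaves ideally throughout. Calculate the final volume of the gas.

16.9 L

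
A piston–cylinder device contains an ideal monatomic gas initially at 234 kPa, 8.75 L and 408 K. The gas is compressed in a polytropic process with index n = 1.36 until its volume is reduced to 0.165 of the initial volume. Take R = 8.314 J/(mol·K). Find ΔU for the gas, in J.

n = P₁V₁/(RT₁) = 234×8.75/(8.314×408) = 0.604 mol.
Polytropic n=1.36: T₂ = T₁(V₁/V₂)^(n−1) = 408×(6.06)^0.36 = 780 K; P₂ = P₁(V₁/V₂)^n = 2710 kPa.
For an ideal gas ΔU = nCvΔT with Cv = (3/2)R = 12.5 J/(mol·K).
ΔU = 0.604×12.5×(780−408) = 2800 J.

2800 J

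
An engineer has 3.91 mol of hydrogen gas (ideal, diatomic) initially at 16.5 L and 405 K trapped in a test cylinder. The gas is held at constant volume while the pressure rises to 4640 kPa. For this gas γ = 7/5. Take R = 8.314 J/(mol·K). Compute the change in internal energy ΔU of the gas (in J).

P₁ = nRT₁/V₁ = 3.91×8.314×405/16.5 = 798 kPa.
Isochoric: V stays 16.5 L; P/T = const ⇒ T₂ = 2360 K, P₂ = 4640 kPa.
For an ideal gas ΔU = nCvΔT with Cv = (5/2)R = 20.8 J/(mol·K).
ΔU = 3.91×20.8×(2360−405) = 158000 J.

158000 J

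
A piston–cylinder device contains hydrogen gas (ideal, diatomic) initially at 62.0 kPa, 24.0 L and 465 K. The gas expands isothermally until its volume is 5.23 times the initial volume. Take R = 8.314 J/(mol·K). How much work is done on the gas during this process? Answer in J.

n = P₁V₁/(RT₁) = 62.0×24.0/(8.314×465) = 0.385 mol.
Isothermal: T stays 465 K; PV = const ⇒ V₂ = 126 L, P₂ = 11.9 kPa.
W = nRT ln(V₂/V₁) = 0.385×8.314×465×ln(5.23) = 2460 J.
Work done on the gas = −W_by = -2460 J.

-2460 J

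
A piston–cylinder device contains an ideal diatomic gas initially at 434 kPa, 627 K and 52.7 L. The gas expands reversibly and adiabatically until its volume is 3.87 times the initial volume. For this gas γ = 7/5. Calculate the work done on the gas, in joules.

n = P₁V₁/(RT₁) = 434×52.7/(8.314×627) = 4.39 mol.
Adiabatic: TV^(γ−1) = const ⇒ T₂ = 627×(0.258)^0.400 = 365 K; PV^γ = const ⇒ P₂ = 65.3 kPa.
ΔU = nCvΔT = 4.39×20.8×(365−627) = -23900 J.
Q = 0 for an adiabatic process, so W = −ΔU = 23900 J.
Work done on the gas = −W_by = -23900 J.

-23900 J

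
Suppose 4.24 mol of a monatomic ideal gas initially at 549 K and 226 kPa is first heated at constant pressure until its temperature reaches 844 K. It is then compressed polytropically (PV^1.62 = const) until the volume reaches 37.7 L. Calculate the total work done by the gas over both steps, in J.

-45800 J

V₁ = nRT₁/P₁ = 4.24×8.314×549/226 = 85.6 L.
Step 1 — Isobaric: P stays 226 kPa; V/T = const ⇒ T₂ = 844 K, V₂ = 132 L.
W = PΔV = 226×(132−85.6) kPa·L = 10400 J.
ΔU = nCvΔT = 4.24×12.5×(844−549) = 15600 J.
Q = ΔU + W = nCpΔT = 26000 J.
State after step 1: P = 226 kPa, V = 132 L, T = 844 K.
Step 2 — Polytropic n=1.62: T₂ = T₁(V₁/V₂)^(n−1) = 844×(3.49)^0.62 = 1830 K; P₂ = P₁(V₁/V₂)^n = 1710 kPa.
W = (P₁V₁−P₂V₂)/(n−1) = (226×132−1710×37.7)/0.62 = -56200 J.
ΔU = nCvΔT = 4.24×12.5×(1830−844) = 52300 J.
Q = ΔU + W = -3930 J.
Net over both steps: W = -45800 J, Q = 22100 J, ΔU = 67900 J.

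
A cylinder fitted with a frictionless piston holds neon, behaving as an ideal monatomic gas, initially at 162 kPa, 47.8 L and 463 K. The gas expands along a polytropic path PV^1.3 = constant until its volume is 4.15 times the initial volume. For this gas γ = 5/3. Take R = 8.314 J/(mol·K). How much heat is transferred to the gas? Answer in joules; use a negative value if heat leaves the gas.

4930 J

n = P₁V₁/(RT₁) = 162×47.8/(8.314×463) = 2.01 mol.
Polytropic n=1.3: T₂ = T₁(V₁/V₂)^(n−1) = 463×(0.241)^0.30 = 302 K; P₂ = P₁(V₁/V₂)^n = 25.5 kPa.
W = (P₁V₁−P₂V₂)/(n−1) = (162×47.8−25.5×198)/0.30 = 8970 J.
ΔU = nCvΔT = 2.01×12.5×(302−463) = -4040 J.
Q = ΔU + W = 4930 J.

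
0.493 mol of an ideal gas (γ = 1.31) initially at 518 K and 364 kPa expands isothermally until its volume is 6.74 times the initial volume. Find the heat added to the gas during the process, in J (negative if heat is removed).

4050 J

V₁ = nRT₁/P₁ = 0.493×8.314×518/364 = 5.83 L.
Isothermal: T stays 518 K; PV = const ⇒ V₂ = 39.3 L, P₂ = 54.0 kPa.
ΔU = 0 (ideal gas, T constant).
W = nRT ln(V₂/V₁) = 0.493×8.314×518×ln(6.74) = 4050 J.
Q = ΔU + W = 4050 J.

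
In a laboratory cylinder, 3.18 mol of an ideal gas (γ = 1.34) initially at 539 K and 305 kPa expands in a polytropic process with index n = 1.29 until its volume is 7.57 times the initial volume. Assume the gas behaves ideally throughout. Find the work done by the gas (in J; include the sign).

21800 J

V₁ = nRT₁/P₁ = 3.18×8.314×539/305 = 46.7 L.
Polytropic n=1.29: T₂ = T₁(V₁/V₂)^(n−1) = 539×(0.132)^0.29 = 300 K; P₂ = P₁(V₁/V₂)^n = 22.4 kPa.
W = (P₁V₁−P₂V₂)/(n−1) = (305×46.7−22.4×354)/0.29 = 21800 J.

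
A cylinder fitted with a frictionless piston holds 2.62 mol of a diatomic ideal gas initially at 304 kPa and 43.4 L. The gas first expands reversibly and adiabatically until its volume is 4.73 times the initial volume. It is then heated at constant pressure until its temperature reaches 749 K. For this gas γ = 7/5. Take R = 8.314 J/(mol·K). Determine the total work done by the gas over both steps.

24500 J

T₁ = P₁V₁/(nR) = 304×43.4/(2.62×8.314) = 606 K.
Step 1 — Adiabatic: TV^(γ−1) = const ⇒ T₂ = 606×(0.211)^0.400 = 325 K; PV^γ = const ⇒ P₂ = 34.5 kPa.
ΔU = nCvΔT = 2.62×20.8×(325−606) = -15300 J.
Q = 0 for an adiabatic process, so W = −ΔU = 15300 J.
State after step 1: P = 34.5 kPa, V = 205 L, T = 325 K.
Step 2 — Isobaric: P stays 34.5 kPa; V/T = const ⇒ T₂ = 749 K, V₂ = 473 L.
W = PΔV = 34.5×(473−205) kPa·L = 9230 J.
ΔU = nCvΔT = 2.62×20.8×(749−325) = 23100 J.
Q = ΔU + W = nCpΔT = 32300 J.
Net over both steps: W = 24500 J, Q = 32300 J, ΔU = 7800 J.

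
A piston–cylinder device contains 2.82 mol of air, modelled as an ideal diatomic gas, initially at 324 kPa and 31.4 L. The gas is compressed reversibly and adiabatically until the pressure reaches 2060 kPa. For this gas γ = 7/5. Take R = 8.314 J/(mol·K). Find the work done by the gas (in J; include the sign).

T₁ = P₁V₁/(nR) = 324×31.4/(2.82×8.314) = 434 K.
Adiabatic: T₂/T₁ = (P₂/P₁)^((γ−1)/γ) ⇒ T₂ = 434×(6.36)^0.286 = 736 K; V₂ = 8.38 L.
ΔU = nCvΔT = 2.82×20.8×(736−434) = 17700 J.
Q = 0 for an adiabatic process, so W = −ΔU = -17700 J.

-17700 J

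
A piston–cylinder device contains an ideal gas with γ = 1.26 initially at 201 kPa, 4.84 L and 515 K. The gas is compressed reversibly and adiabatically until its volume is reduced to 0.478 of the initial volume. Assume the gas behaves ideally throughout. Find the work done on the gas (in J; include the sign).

792 J

n = P₁V₁/(RT₁) = 201×4.84/(8.314×515) = 0.227 mol.
Adiabatic: TV^(γ−1) = const ⇒ T₂ = 515×(2.09)^0.260 = 624 K; PV^γ = const ⇒ P₂ = 509 kPa.
ΔU = nCvΔT = 0.227×32.0×(624−515) = 792 J.
Q = 0 for an adiabatic process, so W = −ΔU = -792 J.
Work done on the gas = −W_by = 792 J.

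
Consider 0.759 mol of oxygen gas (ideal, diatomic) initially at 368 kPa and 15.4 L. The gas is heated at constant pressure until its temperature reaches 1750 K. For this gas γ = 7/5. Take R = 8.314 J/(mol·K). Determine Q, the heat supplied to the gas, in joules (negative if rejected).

T₁ = P₁V₁/(nR) = 368×15.4/(0.759×8.314) = 898 K.
Isobaric: P stays 368 kPa; V/T = const ⇒ T₂ = 1750 K, V₂ = 30.0 L.
W = PΔV = 368×(30.0−15.4) kPa·L = 5380 J.
ΔU = nCvΔT = 0.759×20.8×(1750−898) = 13400 J.
Q = ΔU + W = nCpΔT = 18800 J.

18800 J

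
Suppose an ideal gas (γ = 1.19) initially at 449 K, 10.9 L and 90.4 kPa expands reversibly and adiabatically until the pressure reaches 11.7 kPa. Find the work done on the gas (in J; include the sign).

-1440 J

n = P₁V₁/(RT₁) = 90.4×10.9/(8.314×449) = 0.264 mol.
Adiabatic: T₂/T₁ = (P₂/P₁)^((γ−1)/γ) ⇒ T₂ = 449×(0.129)^0.160 = 324 K; V₂ = 60.8 L.
ΔU = nCvΔT = 0.264×43.8×(324−449) = -1440 J.
Q = 0 for an adiabatic process, so W = −ΔU = 1440 J.
Work done on the gas = −W_by = -1440 J.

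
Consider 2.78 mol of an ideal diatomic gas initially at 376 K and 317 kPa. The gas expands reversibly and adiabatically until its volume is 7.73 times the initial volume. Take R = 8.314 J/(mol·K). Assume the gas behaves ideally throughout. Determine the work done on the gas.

-12100 J

V₁ = nRT₁/P₁ = 2.78×8.314×376/317 = 27.4 L.
Adiabatic: TV^(γ−1) = const ⇒ T₂ = 376×(0.129)^0.400 = 166 K; PV^γ = const ⇒ P₂ = 18.1 kPa.
ΔU = nCvΔT = 2.78×20.8×(166−376) = -12100 J.
Q = 0 for an adiabatic process, so W = −ΔU = 12100 J.
Work done on the gas = −W_by = -12100 J.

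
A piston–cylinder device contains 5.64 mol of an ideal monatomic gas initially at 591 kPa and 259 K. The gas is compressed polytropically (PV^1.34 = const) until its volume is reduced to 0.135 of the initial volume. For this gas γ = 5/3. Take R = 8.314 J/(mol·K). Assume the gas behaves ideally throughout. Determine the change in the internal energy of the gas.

17800 J

V₁ = nRT₁/P₁ = 5.64×8.314×259/591 = 20.5 L.
Polytropic n=1.34: T₂ = T₁(V₁/V₂)^(n−1) = 259×(7.41)^0.34 = 512 K; P₂ = P₁(V₁/V₂)^n = 8650 kPa.
For an ideal gas ΔU = nCvΔT with Cv = (3/2)R = 12.5 J/(mol·K).
ΔU = 5.64×12.5×(512−259) = 17800 J.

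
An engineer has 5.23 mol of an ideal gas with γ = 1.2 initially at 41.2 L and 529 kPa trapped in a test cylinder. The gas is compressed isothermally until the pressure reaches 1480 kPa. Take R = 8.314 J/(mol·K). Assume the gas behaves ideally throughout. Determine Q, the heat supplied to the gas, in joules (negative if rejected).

T₁ = P₁V₁/(nR) = 529×41.2/(5.23×8.314) = 501 K.
Isothermal: T stays 501 K; PV = const ⇒ V₂ = 14.7 L, P₂ = 1480 kPa.
ΔU = 0 (ideal gas, T constant).
W = nRT ln(V₂/V₁) = 5.23×8.314×501×ln(0.357) = -22400 J.
Q = ΔU + W = -22400 J.

-22400 J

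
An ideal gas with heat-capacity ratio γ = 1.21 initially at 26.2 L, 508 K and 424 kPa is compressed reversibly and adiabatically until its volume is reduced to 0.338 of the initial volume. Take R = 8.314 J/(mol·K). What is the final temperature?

638 K

Adiabatic: TV^(γ−1) = const ⇒ T₂ = 508×(2.96)^0.210 = 638 K; PV^γ = const ⇒ P₂ = 1580 kPa.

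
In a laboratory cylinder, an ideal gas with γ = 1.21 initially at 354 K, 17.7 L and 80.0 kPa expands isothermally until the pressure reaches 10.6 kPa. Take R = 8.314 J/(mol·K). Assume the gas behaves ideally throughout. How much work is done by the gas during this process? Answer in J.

2860 J

n = P₁V₁/(RT₁) = 80.0×17.7/(8.314×354) = 0.481 mol.
Isothermal: T stays 354 K; PV = const ⇒ V₂ = 134 L, P₂ = 10.6 kPa.
W = nRT ln(V₂/V₁) = 0.481×8.314×354×ln(7.55) = 2860 J.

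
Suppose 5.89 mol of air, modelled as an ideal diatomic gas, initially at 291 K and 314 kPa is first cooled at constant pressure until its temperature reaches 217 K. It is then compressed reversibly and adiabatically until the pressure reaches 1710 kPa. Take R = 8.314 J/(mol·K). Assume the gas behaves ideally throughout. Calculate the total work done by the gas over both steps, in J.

-20200 J

V₁ = nRT₁/P₁ = 5.89×8.314×291/314 = 45.4 L.
Step 1 — Isobaric: P stays 314 kPa; V/T = const ⇒ T₂ = 217 K, V₂ = 33.8 L.
W = PΔV = 314×(33.8−45.4) kPa·L = -3620 J.
ΔU = nCvΔT = 5.89×20.8×(217−291) = -9060 J.
Q = ΔU + W = nCpΔT = -12700 J.
State after step 1: P = 314 kPa, V = 33.8 L, T = 217 K.
Step 2 — Adiabatic: T₂/T₁ = (P₂/P₁)^((γ−1)/γ) ⇒ T₂ = 217×(5.45)^0.286 = 352 K; V₂ = 10.1 L.
ΔU = nCvΔT = 5.89×20.8×(352−217) = 16500 J.
Q = 0 for an adiabatic process, so W = −ΔU = -16500 J.
Net over both steps: W = -20200 J, Q = -12700 J, ΔU = 7490 J.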